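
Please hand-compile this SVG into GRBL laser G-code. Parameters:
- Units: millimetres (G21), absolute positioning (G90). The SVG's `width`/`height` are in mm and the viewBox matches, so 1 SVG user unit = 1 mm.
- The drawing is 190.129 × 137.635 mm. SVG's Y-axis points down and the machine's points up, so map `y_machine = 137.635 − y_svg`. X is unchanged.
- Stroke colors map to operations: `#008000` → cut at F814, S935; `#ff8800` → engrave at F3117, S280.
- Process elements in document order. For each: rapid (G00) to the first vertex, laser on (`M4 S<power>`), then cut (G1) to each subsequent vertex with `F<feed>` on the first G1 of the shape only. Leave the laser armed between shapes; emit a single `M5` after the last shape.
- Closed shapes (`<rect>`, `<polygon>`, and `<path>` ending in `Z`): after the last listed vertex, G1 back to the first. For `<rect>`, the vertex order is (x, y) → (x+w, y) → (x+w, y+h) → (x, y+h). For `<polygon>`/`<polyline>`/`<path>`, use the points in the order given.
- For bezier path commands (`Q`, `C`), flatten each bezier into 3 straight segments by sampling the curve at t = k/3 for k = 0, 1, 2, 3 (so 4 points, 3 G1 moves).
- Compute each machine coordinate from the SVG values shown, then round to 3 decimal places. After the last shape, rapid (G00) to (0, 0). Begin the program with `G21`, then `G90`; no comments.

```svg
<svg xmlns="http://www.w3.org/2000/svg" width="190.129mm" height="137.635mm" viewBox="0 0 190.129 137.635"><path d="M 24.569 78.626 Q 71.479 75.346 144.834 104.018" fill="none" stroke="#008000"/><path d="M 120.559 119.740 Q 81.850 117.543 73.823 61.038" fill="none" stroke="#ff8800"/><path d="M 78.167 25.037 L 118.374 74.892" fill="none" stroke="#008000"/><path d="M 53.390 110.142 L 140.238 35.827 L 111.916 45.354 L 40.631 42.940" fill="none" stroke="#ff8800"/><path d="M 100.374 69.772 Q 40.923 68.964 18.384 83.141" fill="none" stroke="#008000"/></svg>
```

1 u = 1 mm; y_m = 137.635 − y.

[1] `<path>` quadratic bezier, #008000→cut S935 F814: (24.569,59.009) → (58.781,57.645) → (98.869,49.181) → (144.834,33.617)

[2] `<path>` quadratic bezier, #ff8800→engrave S280 F3117: (120.559,17.895) → (98.162,25.394) → (82.583,44.961) → (73.823,76.597)

[3] `<path>` line segment, #008000→cut S935 F814: (78.167,112.598) → (118.374,62.743)

[4] `<path>` open polyline, #ff8800→engrave S280 F3117: (53.390,27.493) → (140.238,101.808) → (111.916,92.281) → (40.631,94.695)

[5] `<path>` quadratic bezier, #008000→cut S935 F814: (100.374,67.863) → (64.841,66.737) → (37.511,62.280) → (18.384,54.494)

G21
G90
G00 X24.569 Y59.009
M4 S935
G1 X58.781 Y57.645 F814
G1 X98.869 Y49.181
G1 X144.834 Y33.617
G00 X120.559 Y17.895
M4 S280
G1 X98.162 Y25.394 F3117
G1 X82.583 Y44.961
G1 X73.823 Y76.597
G00 X78.167 Y112.598
M4 S935
G1 X118.374 Y62.743 F814
G00 X53.390 Y27.493
M4 S280
G1 X140.238 Y101.808 F3117
G1 X111.916 Y92.281
G1 X40.631 Y94.695
G00 X100.374 Y67.863
M4 S935
G1 X64.841 Y66.737 F814
G1 X37.511 Y62.280
G1 X18.384 Y54.494
M5
G00 X0.000 Y0.000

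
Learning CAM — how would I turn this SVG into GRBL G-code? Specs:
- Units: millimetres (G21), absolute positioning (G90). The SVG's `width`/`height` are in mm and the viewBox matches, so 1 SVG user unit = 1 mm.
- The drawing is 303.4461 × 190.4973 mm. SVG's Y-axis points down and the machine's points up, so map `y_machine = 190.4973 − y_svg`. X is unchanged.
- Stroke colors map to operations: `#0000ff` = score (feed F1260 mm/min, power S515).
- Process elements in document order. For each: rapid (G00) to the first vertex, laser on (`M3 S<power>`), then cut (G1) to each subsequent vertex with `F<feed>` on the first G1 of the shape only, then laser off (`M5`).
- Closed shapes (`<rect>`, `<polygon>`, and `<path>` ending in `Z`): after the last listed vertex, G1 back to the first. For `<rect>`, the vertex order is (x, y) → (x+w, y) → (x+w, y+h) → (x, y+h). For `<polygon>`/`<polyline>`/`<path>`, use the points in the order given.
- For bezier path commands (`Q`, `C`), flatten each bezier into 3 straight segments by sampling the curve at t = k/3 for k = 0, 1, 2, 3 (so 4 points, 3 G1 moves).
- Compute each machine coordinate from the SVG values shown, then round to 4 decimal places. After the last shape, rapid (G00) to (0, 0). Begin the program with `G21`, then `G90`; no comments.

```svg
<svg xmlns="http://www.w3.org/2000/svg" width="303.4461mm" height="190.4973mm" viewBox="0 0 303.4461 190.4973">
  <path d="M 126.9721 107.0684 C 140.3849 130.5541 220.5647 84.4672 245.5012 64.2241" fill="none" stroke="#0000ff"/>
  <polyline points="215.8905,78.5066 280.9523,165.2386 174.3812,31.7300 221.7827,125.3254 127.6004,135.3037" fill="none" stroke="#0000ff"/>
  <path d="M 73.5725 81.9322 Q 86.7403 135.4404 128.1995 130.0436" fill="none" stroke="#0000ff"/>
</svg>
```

G21
G90
G00 X126.9721 Y83.4289
M3 S515
G1 X158.1217 Y79.6001 F1260
G1 X206.6692 Y100.9494
G1 X245.5012 Y126.2732
M5
G00 X215.8905 Y111.9907
M3 S515
G1 X280.9523 Y25.2587 F1260
G1 X174.3812 Y158.7673
G1 X221.7827 Y65.1719
G1 X127.6004 Y55.1936
M5
G00 X73.5725 Y108.5651
M3 S515
G1 X85.4945 Y79.4380 F1260
G1 X103.7035 Y63.4008
G1 X128.1995 Y60.4537
M5
G00 X0.0000 Y0.0000

1 u = 1 mm; y_m = 190.4973 − y.

[1] `<path>` cubic bezier, #0000ff→score S515 F1260: (126.9721,83.4289) → (158.1217,79.6001) → (206.6692,100.9494) → (245.5012,126.2732)

[2] `<polyline>` open polyline, #0000ff→score S515 F1260: (215.8905,111.9907) → (280.9523,25.2587) → (174.3812,158.7673) → (221.7827,65.1719) → (127.6004,55.1936)

[3] `<path>` quadratic bezier, #0000ff→score S515 F1260: (73.5725,108.5651) → (85.4945,79.4380) → (103.7035,63.4008) → (128.1995,60.4537)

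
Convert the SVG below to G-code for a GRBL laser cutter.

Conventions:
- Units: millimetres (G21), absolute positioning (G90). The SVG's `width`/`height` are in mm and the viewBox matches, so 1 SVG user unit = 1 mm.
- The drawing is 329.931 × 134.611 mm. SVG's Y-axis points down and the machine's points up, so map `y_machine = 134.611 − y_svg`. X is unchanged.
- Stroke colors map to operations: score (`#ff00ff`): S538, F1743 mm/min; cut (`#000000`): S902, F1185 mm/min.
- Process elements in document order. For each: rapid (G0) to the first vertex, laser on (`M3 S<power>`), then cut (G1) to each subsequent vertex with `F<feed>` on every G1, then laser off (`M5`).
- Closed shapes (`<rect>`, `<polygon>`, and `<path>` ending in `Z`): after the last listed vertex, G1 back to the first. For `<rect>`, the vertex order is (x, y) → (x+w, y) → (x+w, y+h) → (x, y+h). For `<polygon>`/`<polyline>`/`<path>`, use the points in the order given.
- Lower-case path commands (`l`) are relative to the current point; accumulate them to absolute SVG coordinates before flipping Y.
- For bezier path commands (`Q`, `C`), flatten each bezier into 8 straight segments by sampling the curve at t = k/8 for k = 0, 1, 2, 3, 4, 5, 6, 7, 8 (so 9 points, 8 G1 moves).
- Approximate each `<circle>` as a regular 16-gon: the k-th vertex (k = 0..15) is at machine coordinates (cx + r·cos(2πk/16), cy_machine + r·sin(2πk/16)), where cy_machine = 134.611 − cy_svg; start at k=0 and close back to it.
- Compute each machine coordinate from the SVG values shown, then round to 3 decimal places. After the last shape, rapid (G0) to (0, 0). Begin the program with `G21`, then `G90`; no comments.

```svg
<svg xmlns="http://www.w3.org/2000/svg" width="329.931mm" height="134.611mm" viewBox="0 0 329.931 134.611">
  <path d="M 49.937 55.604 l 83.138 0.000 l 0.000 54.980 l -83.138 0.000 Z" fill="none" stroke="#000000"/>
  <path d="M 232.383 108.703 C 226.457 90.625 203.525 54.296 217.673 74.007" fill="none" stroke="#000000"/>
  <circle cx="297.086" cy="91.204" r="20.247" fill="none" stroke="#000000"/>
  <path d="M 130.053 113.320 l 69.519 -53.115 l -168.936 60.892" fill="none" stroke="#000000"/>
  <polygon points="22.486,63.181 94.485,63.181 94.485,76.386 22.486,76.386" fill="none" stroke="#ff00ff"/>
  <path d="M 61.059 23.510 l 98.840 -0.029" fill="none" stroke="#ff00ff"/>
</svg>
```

G21
G90
G0 X49.937 Y79.007
M3 S902
G1 X133.075 Y79.007 F1185
G1 X133.075 Y24.027 F1185
G1 X49.937 Y24.027 F1185
G1 X49.937 Y79.007 F1185
M5
G0 X232.383 Y25.908
M3 S902
G1 X229.469 Y33.398 F1185
G1 X225.595 Y41.728 F1185
G1 X221.394 Y50.028 F1185
G1 X217.500 Y57.427 F1185
G1 X214.547 Y63.055 F1185
G1 X213.169 Y66.041 F1185
G1 X214.000 Y65.514 F1185
G1 X217.673 Y60.604 F1185
M5
G0 X317.333 Y43.407
M3 S902
G1 X315.792 Y51.155 F1185
G1 X311.403 Y57.724 F1185
G1 X304.834 Y62.113 F1185
G1 X297.086 Y63.654 F1185
G1 X289.338 Y62.113 F1185
G1 X282.769 Y57.724 F1185
G1 X278.380 Y51.155 F1185
G1 X276.839 Y43.407 F1185
G1 X278.380 Y35.659 F1185
G1 X282.769 Y29.090 F1185
G1 X289.338 Y24.701 F1185
G1 X297.086 Y23.160 F1185
G1 X304.834 Y24.701 F1185
G1 X311.403 Y29.090 F1185
G1 X315.792 Y35.659 F1185
G1 X317.333 Y43.407 F1185
M5
G0 X130.053 Y21.291
M3 S902
G1 X199.572 Y74.406 F1185
G1 X30.636 Y13.514 F1185
M5
G0 X22.486 Y71.430
M3 S538
G1 X94.485 Y71.430 F1743
G1 X94.485 Y58.225 F1743
G1 X22.486 Y58.225 F1743
G1 X22.486 Y71.430 F1743
M5
G0 X61.059 Y111.101
M3 S538
G1 X159.899 Y111.130 F1743
M5
G0 X0.000 Y0.000

viewBox `0 0 329.931 134.611` with mm width/height → 1 unit = 1 mm. Flip: y_m = 134.611 − y_svg.

**Shape 1** — `<path>` rectangle, stroke `#000000` → cut (S902, F1185). Machine vertices: (49.937,79.007) → (133.075,79.007) → (133.075,24.027) → (49.937,24.027) → (49.937,79.007). Closed: final G1 returns to the first vertex.

**Shape 2** — `<path>` cubic bezier, stroke `#000000` → cut (S902, F1185). Control points (SVG): P0=(232.383,108.703), P1=(226.457,90.625), P2=(203.525,54.296), P3=(217.673,74.007); sampled at t=k/8. Machine vertices: (232.383,25.908) → (229.469,33.398) → (225.595,41.728) → (221.394,50.028) → (217.500,57.427) → (214.547,63.055) → (213.169,66.041) → (214.000,65.514) → (217.673,60.604). Open path.

**Shape 3** — `<circle>` circle, stroke `#000000` → cut (S902, F1185). Machine vertices: (317.333,43.407) → (315.792,51.155) → (311.403,57.724) → (304.834,62.113) → (297.086,63.654) → (289.338,62.113) → (282.769,57.724) → (278.380,51.155) → (276.839,43.407) → (278.380,35.659) → (282.769,29.090) → (289.338,24.701) → (297.086,23.160) → (304.834,24.701) → (311.403,29.090) → (315.792,35.659) → (317.333,43.407). Closed: final G1 returns to the first vertex.

**Shape 4** — `<path>` open polyline, stroke `#000000` → cut (S902, F1185). Machine vertices: (130.053,21.291) → (199.572,74.406) → (30.636,13.514). Open path.

**Shape 5** — `<polygon>` rectangle, stroke `#ff00ff` → score (S538, F1743). Machine vertices: (22.486,71.430) → (94.485,71.430) → (94.485,58.225) → (22.486,58.225) → (22.486,71.430). Closed: final G1 returns to the first vertex.

**Shape 6** — `<path>` line segment, stroke `#ff00ff` → score (S538, F1743). Machine vertices: (61.059,111.101) → (159.899,111.130). Open path.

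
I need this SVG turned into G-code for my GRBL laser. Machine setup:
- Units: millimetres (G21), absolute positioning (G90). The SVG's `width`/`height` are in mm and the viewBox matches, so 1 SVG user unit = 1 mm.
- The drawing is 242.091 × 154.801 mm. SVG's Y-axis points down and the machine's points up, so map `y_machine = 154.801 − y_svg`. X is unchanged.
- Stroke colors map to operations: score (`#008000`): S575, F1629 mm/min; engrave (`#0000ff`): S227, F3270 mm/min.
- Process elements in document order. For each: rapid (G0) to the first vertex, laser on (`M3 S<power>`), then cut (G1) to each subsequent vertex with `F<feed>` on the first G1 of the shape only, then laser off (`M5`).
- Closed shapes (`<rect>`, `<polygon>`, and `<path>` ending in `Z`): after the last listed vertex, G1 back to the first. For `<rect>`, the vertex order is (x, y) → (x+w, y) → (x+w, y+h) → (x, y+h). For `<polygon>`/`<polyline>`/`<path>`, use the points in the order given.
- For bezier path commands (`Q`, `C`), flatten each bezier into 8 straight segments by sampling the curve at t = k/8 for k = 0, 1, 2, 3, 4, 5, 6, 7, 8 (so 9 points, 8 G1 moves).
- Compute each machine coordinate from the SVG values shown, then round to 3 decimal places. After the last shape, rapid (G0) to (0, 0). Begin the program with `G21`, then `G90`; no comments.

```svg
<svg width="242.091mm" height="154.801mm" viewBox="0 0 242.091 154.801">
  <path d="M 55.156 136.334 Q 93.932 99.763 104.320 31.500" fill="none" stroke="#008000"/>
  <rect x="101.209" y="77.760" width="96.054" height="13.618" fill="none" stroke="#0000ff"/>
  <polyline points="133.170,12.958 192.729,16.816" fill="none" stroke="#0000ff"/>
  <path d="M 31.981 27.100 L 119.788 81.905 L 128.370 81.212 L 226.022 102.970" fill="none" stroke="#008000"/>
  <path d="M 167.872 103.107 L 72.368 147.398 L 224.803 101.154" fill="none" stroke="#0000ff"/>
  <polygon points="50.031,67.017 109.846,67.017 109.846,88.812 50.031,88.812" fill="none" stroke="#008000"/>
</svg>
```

Since the viewBox matches the mm dimensions, user units are millimetres directly. The only transform is the Y-flip y_m = 154.801 − y_svg.

Shape 1 is a quadratic bezier drawn with `<path>`. Its stroke #008000 means score at S575, F1629. After flipping Y the toolpath is (55.156,18.467) → (64.406,28.105) → (72.770,38.733) → (80.246,50.352) → (86.835,62.961) → (92.537,76.560) → (97.352,91.150) → (101.279,106.730) → (104.320,123.301).

Shape 2 is a rectangle drawn with `<rect>`. Its stroke #0000ff means engrave at S227, F3270. After flipping Y the toolpath is (101.209,77.041) → (197.263,77.041) → (197.263,63.423) → (101.209,63.423) → (101.209,77.041), returning to the start.

Shape 3 is a line segment drawn with `<polyline>`. Its stroke #0000ff means engrave at S227, F3270. After flipping Y the toolpath is (133.170,141.843) → (192.729,137.985).

Shape 4 is a open polyline drawn with `<path>`. Its stroke #008000 means score at S575, F1629. After flipping Y the toolpath is (31.981,127.701) → (119.788,72.896) → (128.370,73.589) → (226.022,51.831).

Shape 5 is a open polyline drawn with `<path>`. Its stroke #0000ff means engrave at S227, F3270. After flipping Y the toolpath is (167.872,51.694) → (72.368,7.403) → (224.803,53.647).

Shape 6 is a rectangle drawn with `<polygon>`. Its stroke #008000 means score at S575, F1629. After flipping Y the toolpath is (50.031,87.784) → (109.846,87.784) → (109.846,65.989) → (50.031,65.989) → (50.031,87.784), returning to the start.

G21
G90
G0 X55.156 Y18.467
M3 S575
G1 X64.406 Y28.105 F1629
G1 X72.770 Y38.733
G1 X80.246 Y50.352
G1 X86.835 Y62.961
G1 X92.537 Y76.560
G1 X97.352 Y91.150
G1 X101.279 Y106.730
G1 X104.320 Y123.301
M5
G0 X101.209 Y77.041
M3 S227
G1 X197.263 Y77.041 F3270
G1 X197.263 Y63.423
G1 X101.209 Y63.423
G1 X101.209 Y77.041
M5
G0 X133.170 Y141.843
M3 S227
G1 X192.729 Y137.985 F3270
M5
G0 X31.981 Y127.701
M3 S575
G1 X119.788 Y72.896 F1629
G1 X128.370 Y73.589
G1 X226.022 Y51.831
M5
G0 X167.872 Y51.694
M3 S227
G1 X72.368 Y7.403 F3270
G1 X224.803 Y53.647
M5
G0 X50.031 Y87.784
M3 S575
G1 X109.846 Y87.784 F1629
G1 X109.846 Y65.989
G1 X50.031 Y65.989
G1 X50.031 Y87.784
M5
G0 X0.000 Y0.000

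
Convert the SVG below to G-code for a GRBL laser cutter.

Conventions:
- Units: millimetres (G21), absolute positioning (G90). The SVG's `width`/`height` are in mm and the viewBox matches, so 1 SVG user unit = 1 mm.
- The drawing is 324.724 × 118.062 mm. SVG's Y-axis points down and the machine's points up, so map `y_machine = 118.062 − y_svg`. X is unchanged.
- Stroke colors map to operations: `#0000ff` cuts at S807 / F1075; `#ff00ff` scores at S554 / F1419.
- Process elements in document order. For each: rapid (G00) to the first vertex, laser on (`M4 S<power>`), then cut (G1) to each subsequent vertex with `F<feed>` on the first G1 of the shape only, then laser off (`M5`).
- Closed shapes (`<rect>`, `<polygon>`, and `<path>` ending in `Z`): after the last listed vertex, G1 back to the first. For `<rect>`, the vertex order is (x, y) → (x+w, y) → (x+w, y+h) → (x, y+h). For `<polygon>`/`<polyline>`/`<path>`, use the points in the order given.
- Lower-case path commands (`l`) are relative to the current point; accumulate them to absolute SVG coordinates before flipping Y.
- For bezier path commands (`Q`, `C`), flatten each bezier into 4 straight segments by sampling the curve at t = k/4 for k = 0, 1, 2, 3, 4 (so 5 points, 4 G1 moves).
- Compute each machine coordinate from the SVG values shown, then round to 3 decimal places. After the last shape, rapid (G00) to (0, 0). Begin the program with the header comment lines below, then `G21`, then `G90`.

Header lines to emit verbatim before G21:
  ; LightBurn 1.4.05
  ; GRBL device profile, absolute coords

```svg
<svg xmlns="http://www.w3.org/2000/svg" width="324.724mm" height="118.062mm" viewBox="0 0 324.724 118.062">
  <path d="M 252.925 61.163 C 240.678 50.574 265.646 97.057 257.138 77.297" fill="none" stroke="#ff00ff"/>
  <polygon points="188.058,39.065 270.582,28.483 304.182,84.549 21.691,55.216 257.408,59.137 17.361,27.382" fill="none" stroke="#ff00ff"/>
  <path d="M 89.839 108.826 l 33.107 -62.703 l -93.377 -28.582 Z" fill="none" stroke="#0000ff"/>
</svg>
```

Since the viewBox matches the mm dimensions, user units are millimetres directly. The only transform is the Y-flip y_m = 118.062 − y_svg.

Shape 1 is a cubic bezier drawn with `<path>`. Its stroke #ff00ff means score at S554, F1419. After flipping Y the toolpath is (252.925,56.899) → (249.613,56.067) → (253.629,45.393) → (258.347,36.439) → (257.138,40.765).

Shape 2 is a closed polygon drawn with `<polygon>`. Its stroke #ff00ff means score at S554, F1419. After flipping Y the toolpath is (188.058,78.997) → (270.582,89.579) → (304.182,33.513) → (21.691,62.846) → (257.408,58.925) → (17.361,90.680) → (188.058,78.997), returning to the start.

Shape 3 is a closed polygon drawn with `<path>`. Its stroke #0000ff means cut at S807, F1075. After flipping Y the toolpath is (89.839,9.236) → (122.946,71.939) → (29.569,100.521) → (89.839,9.236), returning to the start.

; LightBurn 1.4.05
; GRBL device profile, absolute coords
G21
G90
G00 X252.925 Y56.899
M4 S554
G1 X249.613 Y56.067 F1419
G1 X253.629 Y45.393
G1 X258.347 Y36.439
G1 X257.138 Y40.765
M5
G00 X188.058 Y78.997
M4 S554
G1 X270.582 Y89.579 F1419
G1 X304.182 Y33.513
G1 X21.691 Y62.846
G1 X257.408 Y58.925
G1 X17.361 Y90.680
G1 X188.058 Y78.997
M5
G00 X89.839 Y9.236
M4 S807
G1 X122.946 Y71.939 F1075
G1 X29.569 Y100.521
G1 X89.839 Y9.236
M5
G00 X0.000 Y0.000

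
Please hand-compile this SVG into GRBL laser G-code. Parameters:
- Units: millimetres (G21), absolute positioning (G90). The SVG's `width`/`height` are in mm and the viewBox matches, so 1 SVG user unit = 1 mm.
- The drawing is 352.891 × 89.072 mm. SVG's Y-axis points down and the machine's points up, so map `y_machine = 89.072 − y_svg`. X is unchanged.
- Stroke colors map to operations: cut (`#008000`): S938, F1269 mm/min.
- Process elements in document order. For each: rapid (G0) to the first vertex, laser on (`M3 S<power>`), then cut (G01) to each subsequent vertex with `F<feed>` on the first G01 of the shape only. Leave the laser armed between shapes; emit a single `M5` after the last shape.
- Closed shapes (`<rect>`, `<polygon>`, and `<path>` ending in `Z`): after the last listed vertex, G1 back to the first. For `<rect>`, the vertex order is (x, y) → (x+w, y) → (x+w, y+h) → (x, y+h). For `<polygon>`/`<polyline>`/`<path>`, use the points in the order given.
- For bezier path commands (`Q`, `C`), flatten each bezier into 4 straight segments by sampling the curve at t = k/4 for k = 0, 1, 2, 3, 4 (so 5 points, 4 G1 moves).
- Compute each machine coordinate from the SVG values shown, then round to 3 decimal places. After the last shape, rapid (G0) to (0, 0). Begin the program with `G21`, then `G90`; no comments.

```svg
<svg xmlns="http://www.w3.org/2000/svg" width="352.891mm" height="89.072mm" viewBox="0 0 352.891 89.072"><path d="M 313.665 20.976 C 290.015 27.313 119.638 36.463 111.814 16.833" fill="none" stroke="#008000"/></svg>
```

G21
G90
G0 X313.665 Y68.096
M3 S938
G01 X273.249 Y63.309 F1269
G01 X206.805 Y60.430
G01 X143.328 Y62.419
G01 X111.814 Y72.239
M5
G0 X0.000 Y0.000

Since the viewBox matches the mm dimensions, user units are millimetres directly. The only transform is the Y-flip y_m = 89.072 − y_svg.

Shape 1 is a cubic bezier drawn with `<path>`. Its stroke #008000 means cut at S938, F1269. After flipping Y the toolpath is (313.665,68.096) → (273.249,63.309) → (206.805,60.430) → (143.328,62.419) → (111.814,72.239).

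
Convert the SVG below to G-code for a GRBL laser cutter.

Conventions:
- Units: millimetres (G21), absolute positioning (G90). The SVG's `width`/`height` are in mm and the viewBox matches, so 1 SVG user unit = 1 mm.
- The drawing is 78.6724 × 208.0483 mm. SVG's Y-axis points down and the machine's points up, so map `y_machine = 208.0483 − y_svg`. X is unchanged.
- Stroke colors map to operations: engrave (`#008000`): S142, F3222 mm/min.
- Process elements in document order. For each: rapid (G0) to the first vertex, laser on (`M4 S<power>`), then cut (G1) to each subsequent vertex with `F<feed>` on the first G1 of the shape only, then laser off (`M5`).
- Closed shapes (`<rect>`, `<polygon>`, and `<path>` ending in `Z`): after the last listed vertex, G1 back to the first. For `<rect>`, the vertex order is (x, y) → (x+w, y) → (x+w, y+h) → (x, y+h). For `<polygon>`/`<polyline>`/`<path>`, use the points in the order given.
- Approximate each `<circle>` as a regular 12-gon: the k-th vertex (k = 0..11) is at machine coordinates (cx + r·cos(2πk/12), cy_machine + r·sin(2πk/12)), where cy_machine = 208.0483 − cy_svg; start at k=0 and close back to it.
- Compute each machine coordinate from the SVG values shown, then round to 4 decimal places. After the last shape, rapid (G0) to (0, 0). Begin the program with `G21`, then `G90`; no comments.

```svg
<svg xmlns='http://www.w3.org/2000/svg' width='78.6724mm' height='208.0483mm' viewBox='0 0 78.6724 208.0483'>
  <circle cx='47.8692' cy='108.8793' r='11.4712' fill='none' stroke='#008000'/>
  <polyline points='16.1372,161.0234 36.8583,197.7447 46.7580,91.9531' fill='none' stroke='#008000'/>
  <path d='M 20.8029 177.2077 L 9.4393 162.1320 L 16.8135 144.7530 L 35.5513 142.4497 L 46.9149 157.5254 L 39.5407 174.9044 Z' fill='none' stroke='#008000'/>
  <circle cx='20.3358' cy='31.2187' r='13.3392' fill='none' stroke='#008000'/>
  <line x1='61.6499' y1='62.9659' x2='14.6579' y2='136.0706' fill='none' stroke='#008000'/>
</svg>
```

Since the viewBox matches the mm dimensions, user units are millimetres directly. The only transform is the Y-flip y_m = 208.0483 − y_svg.

Shape 1 is a circle drawn with `<circle>`. Its stroke #008000 means engrave at S142, F3222. After flipping Y the toolpath is (59.3404,99.1690) → (57.8036,104.9046) → (53.6048,109.1034) → (47.8692,110.6402) → (42.1336,109.1034) → (37.9348,104.9046) → (36.3980,99.1690) → (37.9348,93.4334) → (42.1336,89.2346) → (47.8692,87.6978) → (53.6048,89.2346) → (57.8036,93.4334) → (59.3404,99.1690), returning to the start.

Shape 2 is a open polyline drawn with `<polyline>`. Its stroke #008000 means engrave at S142, F3222. After flipping Y the toolpath is (16.1372,47.0249) → (36.8583,10.3036) → (46.7580,116.0952).

Shape 3 is a regular polygon drawn with `<path>`. Its stroke #008000 means engrave at S142, F3222. After flipping Y the toolpath is (20.8029,30.8406) → (9.4393,45.9163) → (16.8135,63.2953) → (35.5513,65.5986) → (46.9149,50.5229) → (39.5407,33.1439) → (20.8029,30.8406), returning to the start.

Shape 4 is a circle drawn with `<circle>`. Its stroke #008000 means engrave at S142, F3222. After flipping Y the toolpath is (33.6750,176.8296) → (31.8879,183.4992) → (27.0054,188.3817) → (20.3358,190.1688) → (13.6662,188.3817) → (8.7837,183.4992) → (6.9966,176.8296) → (8.7837,170.1600) → (13.6662,165.2775) → (20.3358,163.4904) → (27.0054,165.2775) → (31.8879,170.1600) → (33.6750,176.8296), returning to the start.

Shape 5 is a line segment drawn with `<line>`. Its stroke #008000 means engrave at S142, F3222. After flipping Y the toolpath is (61.6499,145.0824) → (14.6579,71.9777).

G21
G90
G0 X59.3404 Y99.1690
M4 S142
G1 X57.8036 Y104.9046 F3222
G1 X53.6048 Y109.1034
G1 X47.8692 Y110.6402
G1 X42.1336 Y109.1034
G1 X37.9348 Y104.9046
G1 X36.3980 Y99.1690
G1 X37.9348 Y93.4334
G1 X42.1336 Y89.2346
G1 X47.8692 Y87.6978
G1 X53.6048 Y89.2346
G1 X57.8036 Y93.4334
G1 X59.3404 Y99.1690
M5
G0 X16.1372 Y47.0249
M4 S142
G1 X36.8583 Y10.3036 F3222
G1 X46.7580 Y116.0952
M5
G0 X20.8029 Y30.8406
M4 S142
G1 X9.4393 Y45.9163 F3222
G1 X16.8135 Y63.2953
G1 X35.5513 Y65.5986
G1 X46.9149 Y50.5229
G1 X39.5407 Y33.1439
G1 X20.8029 Y30.8406
M5
G0 X33.6750 Y176.8296
M4 S142
G1 X31.8879 Y183.4992 F3222
G1 X27.0054 Y188.3817
G1 X20.3358 Y190.1688
G1 X13.6662 Y188.3817
G1 X8.7837 Y183.4992
G1 X6.9966 Y176.8296
G1 X8.7837 Y170.1600
G1 X13.6662 Y165.2775
G1 X20.3358 Y163.4904
G1 X27.0054 Y165.2775
G1 X31.8879 Y170.1600
G1 X33.6750 Y176.8296
M5
G0 X61.6499 Y145.0824
M4 S142
G1 X14.6579 Y71.9777 F3222
M5
G0 X0.0000 Y0.0000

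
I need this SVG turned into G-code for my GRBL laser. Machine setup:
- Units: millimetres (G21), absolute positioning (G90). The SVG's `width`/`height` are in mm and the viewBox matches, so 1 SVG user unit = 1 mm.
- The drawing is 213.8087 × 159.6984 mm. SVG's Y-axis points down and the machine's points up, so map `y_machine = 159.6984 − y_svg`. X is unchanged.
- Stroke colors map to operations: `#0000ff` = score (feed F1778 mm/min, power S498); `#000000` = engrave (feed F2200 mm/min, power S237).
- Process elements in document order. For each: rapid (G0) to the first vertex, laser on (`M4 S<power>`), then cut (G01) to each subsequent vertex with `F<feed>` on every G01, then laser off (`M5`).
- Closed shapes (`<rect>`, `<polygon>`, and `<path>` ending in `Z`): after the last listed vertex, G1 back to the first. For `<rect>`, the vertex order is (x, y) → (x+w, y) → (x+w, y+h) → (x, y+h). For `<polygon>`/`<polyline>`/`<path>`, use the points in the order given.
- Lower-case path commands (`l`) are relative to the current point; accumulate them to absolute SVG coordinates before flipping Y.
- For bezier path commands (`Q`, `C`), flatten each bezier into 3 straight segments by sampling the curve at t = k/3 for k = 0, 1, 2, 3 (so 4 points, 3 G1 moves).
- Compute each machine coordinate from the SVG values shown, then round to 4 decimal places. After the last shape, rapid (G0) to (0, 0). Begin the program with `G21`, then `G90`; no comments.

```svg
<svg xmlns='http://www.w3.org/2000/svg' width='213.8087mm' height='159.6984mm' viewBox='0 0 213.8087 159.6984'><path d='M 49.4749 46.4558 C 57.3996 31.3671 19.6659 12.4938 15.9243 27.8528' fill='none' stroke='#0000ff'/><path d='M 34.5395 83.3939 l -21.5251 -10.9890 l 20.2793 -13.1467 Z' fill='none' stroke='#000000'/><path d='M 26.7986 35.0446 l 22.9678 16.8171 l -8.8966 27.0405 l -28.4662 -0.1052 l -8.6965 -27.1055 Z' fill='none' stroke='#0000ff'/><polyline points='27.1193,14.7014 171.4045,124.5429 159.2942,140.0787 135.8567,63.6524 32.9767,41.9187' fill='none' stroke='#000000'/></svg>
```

viewBox `0 0 213.8087 159.6984` with mm width/height → 1 unit = 1 mm. Flip: y_m = 159.6984 − y_svg.

**Shape 1** — `<path>` cubic bezier, stroke `#0000ff` → score (S498, F1778). Control points (SVG): P0=(49.4749,46.4558), P1=(57.3996,31.3671), P2=(19.6659,12.4938), P3=(15.9243,27.8528); sampled at t=k/3. Machine vertices: (49.4749,113.2426) → (45.1302,128.1848) → (28.0466,137.2019) → (15.9243,131.8456). Open path.

**Shape 2** — `<path>` regular polygon, stroke `#000000` → engrave (S237, F2200). Machine vertices: (34.5395,76.3045) → (13.0144,87.2935) → (33.2937,100.4402) → (34.5395,76.3045). Closed: final G1 returns to the first vertex.

**Shape 3** — `<path>` regular polygon, stroke `#0000ff` → score (S498, F1778). Machine vertices: (26.7986,124.6538) → (49.7664,107.8367) → (40.8698,80.7962) → (12.4036,80.9014) → (3.7071,108.0069) → (26.7986,124.6538). Closed: final G1 returns to the first vertex.

**Shape 4** — `<polyline>` open polyline, stroke `#000000` → engrave (S237, F2200). Machine vertices: (27.1193,144.9970) → (171.4045,35.1555) → (159.2942,19.6197) → (135.8567,96.0460) → (32.9767,117.7797). Open path.

G21
G90
G0 X49.4749 Y113.2426
M4 S498
G01 X45.1302 Y128.1848 F1778
G01 X28.0466 Y137.2019 F1778
G01 X15.9243 Y131.8456 F1778
M5
G0 X34.5395 Y76.3045
M4 S237
G01 X13.0144 Y87.2935 F2200
G01 X33.2937 Y100.4402 F2200
G01 X34.5395 Y76.3045 F2200
M5
G0 X26.7986 Y124.6538
M4 S498
G01 X49.7664 Y107.8367 F1778
G01 X40.8698 Y80.7962 F1778
G01 X12.4036 Y80.9014 F1778
G01 X3.7071 Y108.0069 F1778
G01 X26.7986 Y124.6538 F1778
M5
G0 X27.1193 Y144.9970
M4 S237
G01 X171.4045 Y35.1555 F2200
G01 X159.2942 Y19.6197 F2200
G01 X135.8567 Y96.0460 F2200
G01 X32.9767 Y117.7797 F2200
M5
G0 X0.0000 Y0.0000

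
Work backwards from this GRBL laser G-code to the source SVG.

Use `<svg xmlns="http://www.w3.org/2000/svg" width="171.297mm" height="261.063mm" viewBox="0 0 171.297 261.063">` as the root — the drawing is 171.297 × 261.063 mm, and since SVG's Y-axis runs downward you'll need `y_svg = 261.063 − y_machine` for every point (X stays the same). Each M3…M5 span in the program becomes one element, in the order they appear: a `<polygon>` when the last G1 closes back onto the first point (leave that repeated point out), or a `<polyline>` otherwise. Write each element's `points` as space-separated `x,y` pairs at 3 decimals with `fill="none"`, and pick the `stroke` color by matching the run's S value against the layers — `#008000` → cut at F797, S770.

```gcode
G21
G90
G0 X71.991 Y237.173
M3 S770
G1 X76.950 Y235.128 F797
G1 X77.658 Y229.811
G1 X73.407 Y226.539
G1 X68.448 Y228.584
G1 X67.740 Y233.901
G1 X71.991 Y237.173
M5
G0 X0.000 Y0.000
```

Each laser-on run becomes one SVG element. Flip Y back into SVG space with y_svg = 261.063 − y_machine. Every run uses S770, so all elements get stroke `#008000` (cut).

Run 1: The run returns to its start, so emit a `<polygon>` with points (Y-flipped): 71.991,23.890 76.950,25.935 77.658,31.252 73.407,34.524 68.448,32.479 67.740,27.162.

<svg xmlns="http://www.w3.org/2000/svg" width="171.297mm" height="261.063mm" viewBox="0 0 171.297 261.063">
  <polygon points="71.991,23.890 76.950,25.935 77.658,31.252 73.407,34.524 68.448,32.479 67.740,27.162" fill="none" stroke="#008000"/>
</svg>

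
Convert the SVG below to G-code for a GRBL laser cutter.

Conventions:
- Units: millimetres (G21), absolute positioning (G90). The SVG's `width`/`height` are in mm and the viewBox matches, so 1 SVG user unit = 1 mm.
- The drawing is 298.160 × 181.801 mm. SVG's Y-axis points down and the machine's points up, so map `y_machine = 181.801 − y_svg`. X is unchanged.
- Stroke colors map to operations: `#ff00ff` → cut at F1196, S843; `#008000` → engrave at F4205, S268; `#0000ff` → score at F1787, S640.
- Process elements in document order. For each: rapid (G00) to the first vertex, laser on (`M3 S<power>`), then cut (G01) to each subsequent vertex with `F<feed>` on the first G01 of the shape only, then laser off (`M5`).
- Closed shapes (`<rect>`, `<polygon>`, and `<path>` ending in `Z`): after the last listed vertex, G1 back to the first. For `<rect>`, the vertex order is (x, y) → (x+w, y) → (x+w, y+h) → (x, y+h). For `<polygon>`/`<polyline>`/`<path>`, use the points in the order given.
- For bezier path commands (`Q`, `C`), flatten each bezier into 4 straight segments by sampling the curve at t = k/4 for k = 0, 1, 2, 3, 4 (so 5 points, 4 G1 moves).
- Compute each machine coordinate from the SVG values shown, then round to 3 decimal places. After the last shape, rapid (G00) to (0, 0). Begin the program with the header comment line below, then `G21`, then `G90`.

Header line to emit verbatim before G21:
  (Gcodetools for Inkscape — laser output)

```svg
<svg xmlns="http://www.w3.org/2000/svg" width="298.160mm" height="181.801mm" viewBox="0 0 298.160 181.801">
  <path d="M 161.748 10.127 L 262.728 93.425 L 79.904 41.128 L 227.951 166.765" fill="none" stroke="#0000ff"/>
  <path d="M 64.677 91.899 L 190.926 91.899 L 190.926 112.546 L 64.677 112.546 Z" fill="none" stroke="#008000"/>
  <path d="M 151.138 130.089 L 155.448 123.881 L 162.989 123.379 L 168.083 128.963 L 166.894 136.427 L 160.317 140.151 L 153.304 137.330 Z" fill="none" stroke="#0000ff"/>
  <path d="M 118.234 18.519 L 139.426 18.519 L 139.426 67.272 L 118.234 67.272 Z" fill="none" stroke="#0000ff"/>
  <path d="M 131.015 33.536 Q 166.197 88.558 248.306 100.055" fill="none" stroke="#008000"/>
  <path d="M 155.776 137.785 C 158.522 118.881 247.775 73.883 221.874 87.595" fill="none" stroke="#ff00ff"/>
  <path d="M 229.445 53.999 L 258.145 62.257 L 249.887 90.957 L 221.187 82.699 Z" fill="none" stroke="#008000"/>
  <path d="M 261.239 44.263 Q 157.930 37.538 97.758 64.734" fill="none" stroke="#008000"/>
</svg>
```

(Gcodetools for Inkscape — laser output)
G21
G90
G00 X161.748 Y171.674
M3 S640
G01 X262.728 Y88.376 F1787
G01 X79.904 Y140.673
G01 X227.951 Y15.036
M5
G00 X64.677 Y89.902
M3 S268
G01 X190.926 Y89.902 F4205
G01 X190.926 Y69.255
G01 X64.677 Y69.255
G01 X64.677 Y89.902
M5
G00 X151.138 Y51.712
M3 S640
G01 X155.448 Y57.920 F1787
G01 X162.989 Y58.422
G01 X168.083 Y52.838
G01 X166.894 Y45.374
G01 X160.317 Y41.650
G01 X153.304 Y44.471
G01 X151.138 Y51.712
M5
G00 X118.234 Y163.282
M3 S640
G01 X139.426 Y163.282 F1787
G01 X139.426 Y114.529
G01 X118.234 Y114.529
G01 X118.234 Y163.282
M5
G00 X131.015 Y148.265
M3 S268
G01 X151.539 Y123.474 F4205
G01 X177.929 Y104.124
G01 X210.184 Y90.215
G01 X248.306 Y81.746
M5
G00 X155.776 Y44.016
M3 S843
G01 X170.905 Y61.762 F1196
G01 X199.568 Y81.342
G01 X222.859 Y94.807
G01 X221.874 Y94.206
M5
G00 X229.445 Y127.802
M3 S268
G01 X258.145 Y119.544 F4205
G01 X249.887 Y90.844
G01 X221.187 Y99.102
G01 X229.445 Y127.802
M5
G00 X261.239 Y137.538
M3 S268
G01 X212.281 Y138.780 F4205
G01 X168.714 Y135.783
G01 X130.540 Y128.545
G01 X97.758 Y117.067
M5
G00 X0.000 Y0.000

Since the viewBox matches the mm dimensions, user units are millimetres directly. The only transform is the Y-flip y_m = 181.801 − y_svg.

Shape 1 is a open polyline drawn with `<path>`. Its stroke #0000ff means score at S640, F1787. After flipping Y the toolpath is (161.748,171.674) → (262.728,88.376) → (79.904,140.673) → (227.951,15.036).

Shape 2 is a rectangle drawn with `<path>`. Its stroke #008000 means engrave at S268, F4205. After flipping Y the toolpath is (64.677,89.902) → (190.926,89.902) → (190.926,69.255) → (64.677,69.255) → (64.677,89.902), returning to the start.

Shape 3 is a regular polygon drawn with `<path>`. Its stroke #0000ff means score at S640, F1787. After flipping Y the toolpath is (151.138,51.712) → (155.448,57.920) → (162.989,58.422) → (168.083,52.838) → (166.894,45.374) → (160.317,41.650) → (153.304,44.471) → (151.138,51.712), returning to the start.

Shape 4 is a rectangle drawn with `<path>`. Its stroke #0000ff means score at S640, F1787. After flipping Y the toolpath is (118.234,163.282) → (139.426,163.282) → (139.426,114.529) → (118.234,114.529) → (118.234,163.282), returning to the start.

Shape 5 is a quadratic bezier drawn with `<path>`. Its stroke #008000 means engrave at S268, F4205. After flipping Y the toolpath is (131.015,148.265) → (151.539,123.474) → (177.929,104.124) → (210.184,90.215) → (248.306,81.746).

Shape 6 is a cubic bezier drawn with `<path>`. Its stroke #ff00ff means cut at S843, F1196. After flipping Y the toolpath is (155.776,44.016) → (170.905,61.762) → (199.568,81.342) → (222.859,94.807) → (221.874,94.206).

Shape 7 is a regular polygon drawn with `<path>`. Its stroke #008000 means engrave at S268, F4205. After flipping Y the toolpath is (229.445,127.802) → (258.145,119.544) → (249.887,90.844) → (221.187,99.102) → (229.445,127.802), returning to the start.

Shape 8 is a quadratic bezier drawn with `<path>`. Its stroke #008000 means engrave at S268, F4205. After flipping Y the toolpath is (261.239,137.538) → (212.281,138.780) → (168.714,135.783) → (130.540,128.545) → (97.758,117.067).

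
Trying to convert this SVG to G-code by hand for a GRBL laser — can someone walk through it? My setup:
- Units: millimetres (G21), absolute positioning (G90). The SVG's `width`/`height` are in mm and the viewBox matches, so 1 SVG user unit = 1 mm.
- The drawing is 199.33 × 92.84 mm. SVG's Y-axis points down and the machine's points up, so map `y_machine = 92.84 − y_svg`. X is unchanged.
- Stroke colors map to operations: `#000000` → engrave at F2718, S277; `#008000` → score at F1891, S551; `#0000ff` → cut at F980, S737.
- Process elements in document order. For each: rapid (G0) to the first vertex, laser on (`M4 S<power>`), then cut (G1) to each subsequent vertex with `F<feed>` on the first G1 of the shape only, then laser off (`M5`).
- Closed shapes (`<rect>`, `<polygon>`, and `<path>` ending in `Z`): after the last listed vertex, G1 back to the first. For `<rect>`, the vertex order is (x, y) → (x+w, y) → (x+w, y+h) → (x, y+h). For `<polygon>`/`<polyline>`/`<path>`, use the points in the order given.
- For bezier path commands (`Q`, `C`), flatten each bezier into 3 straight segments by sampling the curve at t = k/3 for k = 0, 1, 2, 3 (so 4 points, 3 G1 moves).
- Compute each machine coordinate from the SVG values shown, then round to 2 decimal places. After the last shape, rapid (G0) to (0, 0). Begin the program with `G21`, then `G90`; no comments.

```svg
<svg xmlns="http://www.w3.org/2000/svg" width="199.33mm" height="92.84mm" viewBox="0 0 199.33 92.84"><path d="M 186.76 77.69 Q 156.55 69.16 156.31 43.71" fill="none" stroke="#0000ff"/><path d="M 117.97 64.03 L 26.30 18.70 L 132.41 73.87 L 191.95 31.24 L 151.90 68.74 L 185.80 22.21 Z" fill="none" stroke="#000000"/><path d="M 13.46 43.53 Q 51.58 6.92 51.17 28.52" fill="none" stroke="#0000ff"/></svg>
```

G21
G90
G0 X186.76 Y15.15
M4 S737
G1 X169.95 Y22.72 F980
G1 X159.80 Y34.04
G1 X156.31 Y49.13
M5
G0 X117.97 Y28.81
M4 S277
G1 X26.30 Y74.14 F2718
G1 X132.41 Y18.97
G1 X191.95 Y61.60
G1 X151.90 Y24.10
G1 X185.80 Y70.63
G1 X117.97 Y28.81
M5
G0 X13.46 Y49.31
M4 S737
G1 X34.59 Y67.25 F980
G1 X47.16 Y72.25
G1 X51.17 Y64.32
M5
G0 X0.00 Y0.00

Since the viewBox matches the mm dimensions, user units are millimetres directly. The only transform is the Y-flip y_m = 92.84 − y_svg.

Shape 1 is a quadratic bezier drawn with `<path>`. Its stroke #0000ff means cut at S737, F980. After flipping Y the toolpath is (186.76,15.15) → (169.95,22.72) → (159.80,34.04) → (156.31,49.13).

Shape 2 is a closed polygon drawn with `<path>`. Its stroke #000000 means engrave at S277, F2718. After flipping Y the toolpath is (117.97,28.81) → (26.30,74.14) → (132.41,18.97) → (191.95,61.60) → (151.90,24.10) → (185.80,70.63) → (117.97,28.81), returning to the start.

Shape 3 is a quadratic bezier drawn with `<path>`. Its stroke #0000ff means cut at S737, F980. After flipping Y the toolpath is (13.46,49.31) → (34.59,67.25) → (47.16,72.25) → (51.17,64.32).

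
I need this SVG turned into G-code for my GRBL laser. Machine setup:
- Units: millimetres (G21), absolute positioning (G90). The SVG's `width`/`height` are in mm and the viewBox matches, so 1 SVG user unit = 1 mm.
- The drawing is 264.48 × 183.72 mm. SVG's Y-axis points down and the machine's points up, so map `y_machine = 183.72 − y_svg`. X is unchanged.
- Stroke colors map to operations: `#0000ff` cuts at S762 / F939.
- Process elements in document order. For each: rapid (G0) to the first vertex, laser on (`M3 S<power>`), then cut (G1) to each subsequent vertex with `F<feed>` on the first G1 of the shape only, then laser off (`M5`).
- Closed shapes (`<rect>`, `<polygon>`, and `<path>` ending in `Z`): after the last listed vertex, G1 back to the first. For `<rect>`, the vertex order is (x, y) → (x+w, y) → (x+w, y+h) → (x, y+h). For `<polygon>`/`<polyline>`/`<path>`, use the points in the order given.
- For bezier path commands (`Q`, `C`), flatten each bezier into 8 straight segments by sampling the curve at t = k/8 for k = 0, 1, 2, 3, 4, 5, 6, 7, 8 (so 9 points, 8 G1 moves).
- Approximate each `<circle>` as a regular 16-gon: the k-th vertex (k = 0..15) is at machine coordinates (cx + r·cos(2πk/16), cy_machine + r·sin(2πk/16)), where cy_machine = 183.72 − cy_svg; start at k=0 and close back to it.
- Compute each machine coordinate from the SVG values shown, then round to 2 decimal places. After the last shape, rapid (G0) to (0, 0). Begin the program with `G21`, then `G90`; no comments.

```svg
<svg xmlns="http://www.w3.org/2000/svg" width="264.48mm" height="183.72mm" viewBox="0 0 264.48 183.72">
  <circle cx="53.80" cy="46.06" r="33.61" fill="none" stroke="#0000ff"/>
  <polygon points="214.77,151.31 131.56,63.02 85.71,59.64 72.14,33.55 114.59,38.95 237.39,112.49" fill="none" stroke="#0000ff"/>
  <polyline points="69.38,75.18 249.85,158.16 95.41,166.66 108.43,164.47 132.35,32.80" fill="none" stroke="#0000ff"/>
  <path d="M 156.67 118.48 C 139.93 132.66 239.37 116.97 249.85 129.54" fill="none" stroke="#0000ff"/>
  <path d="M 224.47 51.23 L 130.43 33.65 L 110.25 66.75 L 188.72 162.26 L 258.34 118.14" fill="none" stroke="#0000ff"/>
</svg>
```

Since the viewBox matches the mm dimensions, user units are millimetres directly. The only transform is the Y-flip y_m = 183.72 − y_svg.

Shape 1 is a circle drawn with `<circle>`. Its stroke #0000ff means cut at S762, F939. After flipping Y the toolpath is (87.41,137.66) → (84.85,150.52) → (77.57,161.43) → (66.66,168.71) → (53.80,171.27) → (40.94,168.71) → (30.03,161.43) → (22.75,150.52) → (20.19,137.66) → (22.75,124.80) → (30.03,113.89) → (40.94,106.61) → (53.80,104.05) → (66.66,106.61) → (77.57,113.89) → (84.85,124.80) → (87.41,137.66), returning to the start.

Shape 2 is a closed polygon drawn with `<polygon>`. Its stroke #0000ff means cut at S762, F939. After flipping Y the toolpath is (214.77,32.41) → (131.56,120.70) → (85.71,124.08) → (72.14,150.17) → (114.59,144.77) → (237.39,71.23) → (214.77,32.41), returning to the start.

Shape 3 is a open polyline drawn with `<polyline>`. Its stroke #0000ff means cut at S762, F939. After flipping Y the toolpath is (69.38,108.54) → (249.85,25.56) → (95.41,17.06) → (108.43,19.25) → (132.35,150.92).

Shape 4 is a cubic bezier drawn with `<path>`. Its stroke #0000ff means cut at S762, F939. After flipping Y the toolpath is (156.67,65.24) → (155.44,61.21) → (162.69,59.30) → (176.03,58.82) → (193.05,59.11) → (211.35,59.46) → (228.52,59.22) → (242.15,57.68) → (249.85,54.18).

Shape 5 is a open polyline drawn with `<path>`. Its stroke #0000ff means cut at S762, F939. After flipping Y the toolpath is (224.47,132.49) → (130.43,150.07) → (110.25,116.97) → (188.72,21.46) → (258.34,65.58).

G21
G90
G0 X87.41 Y137.66
M3 S762
G1 X84.85 Y150.52 F939
G1 X77.57 Y161.43
G1 X66.66 Y168.71
G1 X53.80 Y171.27
G1 X40.94 Y168.71
G1 X30.03 Y161.43
G1 X22.75 Y150.52
G1 X20.19 Y137.66
G1 X22.75 Y124.80
G1 X30.03 Y113.89
G1 X40.94 Y106.61
G1 X53.80 Y104.05
G1 X66.66 Y106.61
G1 X77.57 Y113.89
G1 X84.85 Y124.80
G1 X87.41 Y137.66
M5
G0 X214.77 Y32.41
M3 S762
G1 X131.56 Y120.70 F939
G1 X85.71 Y124.08
G1 X72.14 Y150.17
G1 X114.59 Y144.77
G1 X237.39 Y71.23
G1 X214.77 Y32.41
M5
G0 X69.38 Y108.54
M3 S762
G1 X249.85 Y25.56 F939
G1 X95.41 Y17.06
G1 X108.43 Y19.25
G1 X132.35 Y150.92
M5
G0 X156.67 Y65.24
M3 S762
G1 X155.44 Y61.21 F939
G1 X162.69 Y59.30
G1 X176.03 Y58.82
G1 X193.05 Y59.11
G1 X211.35 Y59.46
G1 X228.52 Y59.22
G1 X242.15 Y57.68
G1 X249.85 Y54.18
M5
G0 X224.47 Y132.49
M3 S762
G1 X130.43 Y150.07 F939
G1 X110.25 Y116.97
G1 X188.72 Y21.46
G1 X258.34 Y65.58
M5
G0 X0.00 Y0.00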